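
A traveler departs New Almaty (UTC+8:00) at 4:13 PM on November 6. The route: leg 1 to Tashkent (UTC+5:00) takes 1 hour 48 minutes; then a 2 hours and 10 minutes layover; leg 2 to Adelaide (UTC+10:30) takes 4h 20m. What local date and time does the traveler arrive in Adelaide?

Convert departure to UTC: 4:13 PM − 8:00 = 8:13 AM UTC on Nov 6.
Add 1 hour and 48 minutes leg 1 → 10:01 AM UTC.
Add 2 hours and 10 minutes layover in Tashkent → 12:11 PM UTC.
Add 4 hours 20 minutes leg 2 → 4:31 PM UTC.
Adelaide is UTC+10:30, so local arrival = 4:31 PM + 10:30 = 3:01 AM on Nov 7.

3:01 AM on November 7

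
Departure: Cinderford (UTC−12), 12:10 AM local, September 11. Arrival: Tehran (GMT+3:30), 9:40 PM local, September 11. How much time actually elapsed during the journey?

6 hours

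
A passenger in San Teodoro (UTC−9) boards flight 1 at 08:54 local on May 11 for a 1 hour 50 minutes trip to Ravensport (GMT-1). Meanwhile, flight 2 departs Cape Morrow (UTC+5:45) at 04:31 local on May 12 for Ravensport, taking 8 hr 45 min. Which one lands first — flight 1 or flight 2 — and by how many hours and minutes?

the first, by 11 hours 47 minutes

Flight 1 in UTC: 08:54 + 9:00 = 17:54 on May 11.
+1 hour 50 minutes → arrive 19:44 UTC on May 11.
Flight 2 in UTC: 04:31 − 5:45 = 22:46 on May 11.
+8 hours and 45 minutes → arrive 07:31 UTC on May 12.
Flight 1 lands earlier by 11 hours 47 minutes.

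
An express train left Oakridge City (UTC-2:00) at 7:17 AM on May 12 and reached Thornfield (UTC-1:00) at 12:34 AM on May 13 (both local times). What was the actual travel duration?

16 hours 17 minutes

Departure in UTC: 7:17 AM + 2:00 = 9:17 AM on May 12.
Arrival in UTC: 12:34 AM + 1:00 = 1:34 AM on May 13.
Elapsed = 1:34 AM − 9:17 AM (+1 day) = 16 hours 17 minutes.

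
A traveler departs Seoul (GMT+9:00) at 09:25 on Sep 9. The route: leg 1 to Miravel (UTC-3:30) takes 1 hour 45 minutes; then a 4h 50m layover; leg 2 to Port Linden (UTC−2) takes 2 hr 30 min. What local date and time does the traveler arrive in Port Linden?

Convert departure to UTC: 09:25 − 9:00 = 00:25 UTC on Sep 9.
Add 1 hour 45 minutes leg 1 → 02:10 UTC.
Add 4 hours 50 minutes layover in Miravel → 07:00 UTC.
Add 2 hours 30 minutes leg 2 → 09:30 UTC.
Port Linden is UTC−2:00, so local arrival = 09:30 − 2:00 = 07:30 on Sep 9.

07:30 on September 9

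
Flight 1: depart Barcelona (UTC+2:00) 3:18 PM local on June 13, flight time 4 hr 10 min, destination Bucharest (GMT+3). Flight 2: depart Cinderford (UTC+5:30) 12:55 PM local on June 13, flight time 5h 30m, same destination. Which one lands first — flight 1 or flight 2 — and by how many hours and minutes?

the second, by 4 hours 33 minutes

Flight 1 in UTC: 3:18 PM − 2:00 = 1:18 PM on Jun 13.
+4 hours 10 minutes → arrive 5:28 PM UTC on Jun 13.
Flight 2 in UTC: 12:55 PM − 5:30 = 7:25 AM on Jun 13.
+5 hours and 30 minutes → arrive 12:55 PM UTC on Jun 13.
Flight 2 lands earlier by 4 hours 33 minutes.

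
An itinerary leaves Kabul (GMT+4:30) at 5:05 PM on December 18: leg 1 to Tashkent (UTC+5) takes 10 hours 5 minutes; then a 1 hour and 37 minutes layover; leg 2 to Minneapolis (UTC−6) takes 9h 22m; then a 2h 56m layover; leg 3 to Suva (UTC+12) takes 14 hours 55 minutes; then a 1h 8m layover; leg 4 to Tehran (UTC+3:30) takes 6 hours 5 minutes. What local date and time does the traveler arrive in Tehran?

2:13 PM on Dec 20

Convert departure to UTC: 5:05 PM − 4:30 = 12:35 PM UTC on Dec 18.
Add 10 hours 5 minutes leg 1 → 10:40 PM UTC.
Add 1 hour and 37 minutes layover in Tashkent → 12:17 AM UTC (Dec 19).
Add 9 hours 22 minutes leg 2 → 9:39 AM UTC.
Add 2 hours 56 minutes layover in Minneapolis → 12:35 PM UTC.
Add 14 hours and 55 minutes leg 3 → 3:30 AM UTC (Dec 20).
Add 1 hour 8 minutes layover in Suva → 4:38 AM UTC.
Add 6 hours and 5 minutes leg 4 → 10:43 AM UTC.
Tehran is UTC+3:30, so local arrival = 10:43 AM + 3:30 = 2:13 PM on Dec 20.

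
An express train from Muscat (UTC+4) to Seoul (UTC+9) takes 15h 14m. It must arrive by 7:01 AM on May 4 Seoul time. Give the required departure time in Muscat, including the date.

Target arrival in UTC: 7:01 AM − 9:00 = 10:01 PM on May 3.
Subtract 15 hours and 14 minutes → departure 6:47 AM UTC on May 3.
Muscat is UTC+4:00: 6:47 AM + 4:00 = 10:47 AM on May 3.

10:47 AM on May 3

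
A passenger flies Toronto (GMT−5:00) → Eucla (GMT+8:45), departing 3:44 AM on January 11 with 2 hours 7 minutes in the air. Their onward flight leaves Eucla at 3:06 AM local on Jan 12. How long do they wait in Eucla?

Convert departure to UTC: 3:44 AM + 5:00 = 8:44 AM UTC on Jan 11.
Add 2 hours 7 minutes flight time → 10:51 AM UTC.
Eucla is UTC+8:45, so local arrival = 10:51 AM + 8:45 = 7:36 PM on Jan 11.
Layover = 3:06 AM − 7:36 PM (+1 day) = 7 hours 30 minutes.

7 hours 30 minutes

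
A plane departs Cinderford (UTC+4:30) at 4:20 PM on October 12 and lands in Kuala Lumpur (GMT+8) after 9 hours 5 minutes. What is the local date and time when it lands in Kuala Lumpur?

Kuala Lumpur is 3:30 ahead of Cinderford.
After 9 hours and 5 minutes it is 1:25 AM (Oct 13) in Cinderford.
Shift by the zone difference: 1:25 AM + 3:30 = 4:55 AM on Oct 13 in Kuala Lumpur.

4:55 AM on October 13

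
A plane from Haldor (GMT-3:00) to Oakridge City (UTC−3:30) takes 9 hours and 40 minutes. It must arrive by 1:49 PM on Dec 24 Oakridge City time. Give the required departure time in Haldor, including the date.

Target arrival in UTC: 1:49 PM + 3:30 = 5:19 PM on Dec 24.
Subtract 9 hours and 40 minutes → departure 7:39 AM UTC on Dec 24.
Haldor is UTC−3:00: 7:39 AM − 3:00 = 4:39 AM on Dec 24.

4:39 AM on December 24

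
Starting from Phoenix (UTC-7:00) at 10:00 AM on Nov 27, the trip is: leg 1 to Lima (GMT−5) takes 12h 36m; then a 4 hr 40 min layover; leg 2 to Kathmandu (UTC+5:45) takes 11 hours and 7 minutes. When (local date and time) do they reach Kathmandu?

Convert departure to UTC: 10:00 AM + 7:00 = 5:00 PM UTC on Nov 27.
Add 12 hours and 36 minutes leg 1 → 5:36 AM UTC (Nov 28).
Add 4 hours 40 minutes layover in Lima → 10:16 AM UTC.
Add 11 hours and 7 minutes leg 2 → 9:23 PM UTC.
Kathmandu is UTC+5:45, so local arrival = 9:23 PM + 5:45 = 3:08 AM on Nov 29.

3:08 AM on Nov 29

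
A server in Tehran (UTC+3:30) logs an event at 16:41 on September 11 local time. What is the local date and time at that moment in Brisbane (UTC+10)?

23:11 on Sep 11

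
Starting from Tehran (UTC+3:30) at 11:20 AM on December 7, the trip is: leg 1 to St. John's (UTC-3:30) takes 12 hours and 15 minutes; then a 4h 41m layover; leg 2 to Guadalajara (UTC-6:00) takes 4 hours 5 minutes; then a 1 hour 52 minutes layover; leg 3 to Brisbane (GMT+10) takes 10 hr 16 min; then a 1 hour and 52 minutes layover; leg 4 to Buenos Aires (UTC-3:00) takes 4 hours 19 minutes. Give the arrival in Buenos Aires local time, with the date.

8:10 PM on December 8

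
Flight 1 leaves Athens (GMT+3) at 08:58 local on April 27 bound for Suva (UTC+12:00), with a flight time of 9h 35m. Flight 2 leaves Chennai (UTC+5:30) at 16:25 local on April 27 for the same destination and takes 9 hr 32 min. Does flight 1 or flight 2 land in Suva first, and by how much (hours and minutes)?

Flight 1 in UTC: 08:58 − 3:00 = 05:58 on Apr 27.
+9 hours 35 minutes → arrive 15:33 UTC on Apr 27.
Flight 2 in UTC: 16:25 − 5:30 = 10:55 on Apr 27.
+9 hours 32 minutes → arrive 20:27 UTC on Apr 27.
Flight 1 lands earlier by 4 hours 54 minutes.

the first, by 4 hours 54 minutes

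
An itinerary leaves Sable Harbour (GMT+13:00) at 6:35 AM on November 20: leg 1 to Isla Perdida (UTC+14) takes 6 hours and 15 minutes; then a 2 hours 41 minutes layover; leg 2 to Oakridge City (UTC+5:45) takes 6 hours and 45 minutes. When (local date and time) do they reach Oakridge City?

3:01 PM on Nov 20

Convert departure to UTC: 6:35 AM − 13:00 = 5:35 PM UTC on Nov 19.
Add 6 hours and 15 minutes leg 1 → 11:50 PM UTC.
Add 2 hours 41 minutes layover in Isla Perdida → 2:31 AM UTC (Nov 20).
Add 6 hours and 45 minutes leg 2 → 9:16 AM UTC.
Oakridge City is UTC+5:45, so local arrival = 9:16 AM + 5:45 = 3:01 PM on Nov 20.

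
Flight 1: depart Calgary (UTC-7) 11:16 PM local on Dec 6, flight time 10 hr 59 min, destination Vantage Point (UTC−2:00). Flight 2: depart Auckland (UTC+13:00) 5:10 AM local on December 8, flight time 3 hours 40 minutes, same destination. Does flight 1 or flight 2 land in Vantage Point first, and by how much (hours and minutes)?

the first, by 2 hours 35 minutes

Flight 1 in UTC: 11:16 PM + 7:00 = 6:16 AM on Dec 7.
+10 hours and 59 minutes → arrive 5:15 PM UTC on Dec 7.
Flight 2 in UTC: 5:10 AM − 13:00 = 4:10 PM on Dec 7.
+3 hours 40 minutes → arrive 7:50 PM UTC on Dec 7.
Flight 1 lands earlier by 2 hours 35 minutes.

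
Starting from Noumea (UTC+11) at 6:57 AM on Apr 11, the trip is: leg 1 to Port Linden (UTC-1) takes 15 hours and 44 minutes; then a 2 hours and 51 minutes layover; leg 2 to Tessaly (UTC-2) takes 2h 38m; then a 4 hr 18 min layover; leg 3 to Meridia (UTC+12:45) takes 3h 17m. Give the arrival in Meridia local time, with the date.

1:30 PM on Apr 12

Convert departure to UTC: 6:57 AM − 11:00 = 7:57 PM UTC on Apr 10.
Add 15 hours 44 minutes leg 1 → 11:41 AM UTC (Apr 11).
Add 2 hours and 51 minutes layover in Port Linden → 2:32 PM UTC.
Add 2 hours and 38 minutes leg 2 → 5:10 PM UTC.
Add 4 hours 18 minutes layover in Tessaly → 9:28 PM UTC.
Add 3 hours 17 minutes leg 3 → 12:45 AM UTC (Apr 12).
Meridia is UTC+12:45, so local arrival = 12:45 AM + 12:45 = 1:30 PM on Apr 12.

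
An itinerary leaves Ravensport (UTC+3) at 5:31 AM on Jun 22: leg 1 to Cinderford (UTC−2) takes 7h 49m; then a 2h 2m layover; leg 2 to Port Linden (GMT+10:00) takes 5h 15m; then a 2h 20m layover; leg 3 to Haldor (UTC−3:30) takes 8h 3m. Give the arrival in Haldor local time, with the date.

Convert departure to UTC: 5:31 AM − 3:00 = 2:31 AM UTC on Jun 22.
Add 7 hours 49 minutes leg 1 → 10:20 AM UTC.
Add 2 hours and 2 minutes layover in Cinderford → 12:22 PM UTC.
Add 5 hours 15 minutes leg 2 → 5:37 PM UTC.
Add 2 hours and 20 minutes layover in Port Linden → 7:57 PM UTC.
Add 8 hours 3 minutes leg 3 → 4:00 AM UTC (Jun 23).
Haldor is UTC−3:30, so local arrival = 4:00 AM − 3:30 = 12:30 AM on Jun 23.

12:30 AM on June 23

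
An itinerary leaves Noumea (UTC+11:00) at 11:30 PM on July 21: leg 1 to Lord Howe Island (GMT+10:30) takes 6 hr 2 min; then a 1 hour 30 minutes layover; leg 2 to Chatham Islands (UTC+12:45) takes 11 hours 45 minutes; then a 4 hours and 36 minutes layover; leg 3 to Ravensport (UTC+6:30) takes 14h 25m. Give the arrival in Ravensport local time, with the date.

Convert departure to UTC: 11:30 PM − 11:00 = 12:30 PM UTC on Jul 21.
Add 6 hours 2 minutes leg 1 → 6:32 PM UTC.
Add 1 hour and 30 minutes layover in Lord Howe Island → 8:02 PM UTC.
Add 11 hours 45 minutes leg 2 → 7:47 AM UTC (Jul 22).
Add 4 hours and 36 minutes layover in Chatham Islands → 12:23 PM UTC.
Add 14 hours and 25 minutes leg 3 → 2:48 AM UTC (Jul 23).
Ravensport is UTC+6:30, so local arrival = 2:48 AM + 6:30 = 9:18 AM on Jul 23.

9:18 AM on Jul 23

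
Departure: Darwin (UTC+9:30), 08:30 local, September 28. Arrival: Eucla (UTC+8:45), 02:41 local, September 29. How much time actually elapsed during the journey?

18 hours 56 minutes

Departure in UTC: 08:30 − 9:30 = 23:00 on Sep 27.
Arrival in UTC: 02:41 − 8:45 = 17:56 on Sep 28.
Elapsed = 17:56 − 23:00 (+1 day) = 18 hours 56 minutes.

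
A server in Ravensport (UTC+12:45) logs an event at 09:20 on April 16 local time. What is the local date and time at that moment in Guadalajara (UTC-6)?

14:35 on April 15

In UTC: 09:20 − 12:45 = 20:35 on Apr 15.
Guadalajara is UTC−6:00: 20:35 − 6:00 = 14:35 on Apr 15.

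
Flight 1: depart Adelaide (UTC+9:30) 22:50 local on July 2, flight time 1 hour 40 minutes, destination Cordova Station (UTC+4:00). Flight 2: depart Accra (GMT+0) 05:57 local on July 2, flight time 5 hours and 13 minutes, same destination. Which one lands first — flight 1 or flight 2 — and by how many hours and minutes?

Flight 1 in UTC: 22:50 − 9:30 = 13:20 on Jul 2.
+1 hour and 40 minutes → arrive 15:00 UTC on Jul 2.
Flight 2 departs at 05:57 UTC (Jul 2).
+5 hours and 13 minutes → arrive 11:10 UTC on Jul 2.
Flight 2 lands earlier by 3 hours 50 minutes.

the second, by 3 hours 50 minutes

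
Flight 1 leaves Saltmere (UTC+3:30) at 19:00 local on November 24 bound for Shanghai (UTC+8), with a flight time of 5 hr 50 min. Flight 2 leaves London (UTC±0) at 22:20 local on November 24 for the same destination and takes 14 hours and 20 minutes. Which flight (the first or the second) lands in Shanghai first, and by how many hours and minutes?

Flight 1 in UTC: 19:00 − 3:30 = 15:30 on Nov 24.
+5 hours 50 minutes → arrive 21:20 UTC on Nov 24.
Flight 2 departs at 22:20 UTC (Nov 24).
+14 hours and 20 minutes → arrive 12:40 UTC on Nov 25.
Flight 1 lands earlier by 15 hours 20 minutes.

the first, by 15 hours 20 minutes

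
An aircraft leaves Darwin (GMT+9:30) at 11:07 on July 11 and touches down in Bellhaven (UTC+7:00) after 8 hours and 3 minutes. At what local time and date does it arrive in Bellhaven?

Convert departure to UTC: 11:07 − 9:30 = 01:37 UTC on Jul 11.
Add 8 hours and 3 minutes travel time → 09:40 UTC.
Bellhaven is UTC+7:00, so local arrival = 09:40 + 7:00 = 16:40 on Jul 11.

16:40 on Jul 11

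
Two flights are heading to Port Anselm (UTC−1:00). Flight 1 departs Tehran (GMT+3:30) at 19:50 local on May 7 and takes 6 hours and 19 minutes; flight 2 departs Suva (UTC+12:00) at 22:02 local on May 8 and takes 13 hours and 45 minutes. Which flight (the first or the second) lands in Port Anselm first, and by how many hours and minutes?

the first, by 25 hours 8 minutes

Flight 1 in UTC: 19:50 − 3:30 = 16:20 on May 7.
+6 hours and 19 minutes → arrive 22:39 UTC on May 7.
Flight 2 in UTC: 22:02 − 12:00 = 10:02 on May 8.
+13 hours 45 minutes → arrive 23:47 UTC on May 8.
Flight 1 lands earlier by 25 hours 8 minutes.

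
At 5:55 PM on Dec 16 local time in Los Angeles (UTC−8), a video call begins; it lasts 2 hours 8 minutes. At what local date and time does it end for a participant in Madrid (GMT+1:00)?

5:03 AM on December 17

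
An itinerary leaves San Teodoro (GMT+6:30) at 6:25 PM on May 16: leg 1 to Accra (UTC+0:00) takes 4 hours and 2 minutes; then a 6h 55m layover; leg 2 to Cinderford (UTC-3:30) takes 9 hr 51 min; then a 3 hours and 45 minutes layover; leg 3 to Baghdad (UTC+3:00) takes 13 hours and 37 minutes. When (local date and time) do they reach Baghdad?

5:05 AM on May 18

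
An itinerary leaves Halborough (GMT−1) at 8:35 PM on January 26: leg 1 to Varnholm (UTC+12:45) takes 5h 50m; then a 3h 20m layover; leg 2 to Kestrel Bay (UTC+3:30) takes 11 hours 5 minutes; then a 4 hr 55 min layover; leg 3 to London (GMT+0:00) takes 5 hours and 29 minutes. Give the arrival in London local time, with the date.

4:14 AM on January 28

Convert departure to UTC: 8:35 PM + 1:00 = 9:35 PM UTC on Jan 26.
Add 5 hours and 50 minutes leg 1 → 3:25 AM UTC (Jan 27).
Add 3 hours and 20 minutes layover in Varnholm → 6:45 AM UTC.
Add 11 hours 5 minutes leg 2 → 5:50 PM UTC.
Add 4 hours and 55 minutes layover in Kestrel Bay → 10:45 PM UTC.
Add 5 hours and 29 minutes leg 3 → 4:14 AM UTC (Jan 28).
London is UTC+0, so local arrival is the same: 4:14 AM on Jan 28.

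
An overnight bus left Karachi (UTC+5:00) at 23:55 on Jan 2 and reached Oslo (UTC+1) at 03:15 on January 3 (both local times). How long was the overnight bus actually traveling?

7 hours 20 minutes

Departure in UTC: 23:55 − 5:00 = 18:55 on Jan 2.
Arrival in UTC: 03:15 − 1:00 = 02:15 on Jan 3.
Elapsed = 02:15 − 18:55 (+1 day) = 7 hours 20 minutes.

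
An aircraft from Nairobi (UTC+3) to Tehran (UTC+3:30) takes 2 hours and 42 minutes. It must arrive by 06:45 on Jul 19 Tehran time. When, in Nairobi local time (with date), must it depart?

03:33 on July 19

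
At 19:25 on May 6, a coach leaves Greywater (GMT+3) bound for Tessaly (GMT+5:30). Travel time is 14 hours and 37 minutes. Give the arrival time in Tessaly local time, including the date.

12:32 on May 7

Convert departure to UTC: 19:25 − 3:00 = 16:25 UTC on May 6.
Add 14 hours and 37 minutes travel time → 07:02 UTC (May 7).
Tessaly is UTC+5:30, so local arrival = 07:02 + 5:30 = 12:32 on May 7.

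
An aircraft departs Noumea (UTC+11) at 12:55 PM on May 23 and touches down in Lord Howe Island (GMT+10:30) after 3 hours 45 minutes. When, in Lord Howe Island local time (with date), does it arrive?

4:10 PM on May 23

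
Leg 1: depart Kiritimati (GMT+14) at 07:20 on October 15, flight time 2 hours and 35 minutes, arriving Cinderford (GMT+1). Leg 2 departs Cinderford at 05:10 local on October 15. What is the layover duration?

Convert departure to UTC: 07:20 − 14:00 = 17:20 UTC on Oct 14.
Add 2 hours and 35 minutes flight time → 19:55 UTC.
Cinderford is UTC+1:00, so local arrival = 19:55 + 1:00 = 20:55 on Oct 14.
Layover = 05:10 − 20:55 (+1 day) = 8 hours 15 minutes.

8 hours 15 minutes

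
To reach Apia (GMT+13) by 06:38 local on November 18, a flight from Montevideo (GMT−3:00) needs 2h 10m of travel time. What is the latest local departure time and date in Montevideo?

Target arrival in UTC: 06:38 − 13:00 = 17:38 on Nov 17.
Subtract 2 hours 10 minutes → departure 15:28 UTC on Nov 17.
Montevideo is UTC−3:00: 15:28 − 3:00 = 12:28 on Nov 17.

12:28 on November 17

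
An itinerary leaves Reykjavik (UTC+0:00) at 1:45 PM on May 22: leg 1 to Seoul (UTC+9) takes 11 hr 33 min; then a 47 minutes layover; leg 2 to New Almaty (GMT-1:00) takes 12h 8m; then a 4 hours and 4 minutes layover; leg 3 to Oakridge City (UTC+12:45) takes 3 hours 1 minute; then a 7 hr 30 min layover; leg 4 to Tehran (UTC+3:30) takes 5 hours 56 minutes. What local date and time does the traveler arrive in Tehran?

2:14 PM on May 24

Reykjavik is at UTC+0, so departure is already 1:45 PM UTC on May 22.
Add 11 hours and 33 minutes leg 1 → 1:18 AM UTC (May 23).
Add 47 minutes layover in Seoul → 2:05 AM UTC.
Add 12 hours and 8 minutes leg 2 → 2:13 PM UTC.
Add 4 hours 4 minutes layover in New Almaty → 6:17 PM UTC.
Add 3 hours 1 minute leg 3 → 9:18 PM UTC.
Add 7 hours 30 minutes layover in Oakridge City → 4:48 AM UTC (May 24).
Add 5 hours and 56 minutes leg 4 → 10:44 AM UTC.
Tehran is UTC+3:30, so local arrival = 10:44 AM + 3:30 = 2:14 PM on May 24.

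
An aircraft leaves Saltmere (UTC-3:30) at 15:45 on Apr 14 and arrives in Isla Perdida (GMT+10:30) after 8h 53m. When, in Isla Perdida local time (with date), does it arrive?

Isla Perdida is 14:00 ahead of Saltmere.
After 8 hours and 53 minutes it is 00:38 (Apr 15) in Saltmere.
Shift by the zone difference: 00:38 + 14:00 = 14:38 on Apr 15 in Isla Perdida.

14:38 on April 15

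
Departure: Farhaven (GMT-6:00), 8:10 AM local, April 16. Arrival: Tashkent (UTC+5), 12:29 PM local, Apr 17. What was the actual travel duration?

Departure in UTC: 8:10 AM + 6:00 = 2:10 PM on Apr 16.
Arrival in UTC: 12:29 PM − 5:00 = 7:29 AM on Apr 17.
Elapsed = 7:29 AM − 2:10 PM (+1 day) = 17 hours 19 minutes.

17 hours 19 minutes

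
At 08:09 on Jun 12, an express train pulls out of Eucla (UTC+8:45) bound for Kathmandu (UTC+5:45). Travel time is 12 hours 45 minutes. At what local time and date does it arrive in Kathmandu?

17:54 on June 12

Convert departure to UTC: 08:09 − 8:45 = 23:24 UTC on Jun 11.
Add 12 hours and 45 minutes travel time → 12:09 UTC (Jun 12).
Kathmandu is UTC+5:45, so local arrival = 12:09 + 5:45 = 17:54 on Jun 12.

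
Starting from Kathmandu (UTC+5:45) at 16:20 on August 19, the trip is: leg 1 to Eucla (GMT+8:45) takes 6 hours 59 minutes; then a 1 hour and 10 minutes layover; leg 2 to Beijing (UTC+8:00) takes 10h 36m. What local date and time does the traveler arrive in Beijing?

Convert departure to UTC: 16:20 − 5:45 = 10:35 UTC on Aug 19.
Add 6 hours and 59 minutes leg 1 → 17:34 UTC.
Add 1 hour 10 minutes layover in Eucla → 18:44 UTC.
Add 10 hours and 36 minutes leg 2 → 05:20 UTC (Aug 20).
Beijing is UTC+8:00, so local arrival = 05:20 + 8:00 = 13:20 on Aug 20.

13:20 on August 20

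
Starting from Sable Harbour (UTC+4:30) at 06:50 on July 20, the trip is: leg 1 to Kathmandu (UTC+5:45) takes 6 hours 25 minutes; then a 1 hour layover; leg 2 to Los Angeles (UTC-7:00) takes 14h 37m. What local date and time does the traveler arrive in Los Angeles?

Convert departure to UTC: 06:50 − 4:30 = 02:20 UTC on Jul 20.
Add 6 hours 25 minutes leg 1 → 08:45 UTC.
Add 1 hour layover in Kathmandu → 09:45 UTC.
Add 14 hours 37 minutes leg 2 → 00:22 UTC (Jul 21).
Los Angeles is UTC−7:00, so local arrival = 00:22 − 7:00 = 17:22 on Jul 20.

17:22 on July 20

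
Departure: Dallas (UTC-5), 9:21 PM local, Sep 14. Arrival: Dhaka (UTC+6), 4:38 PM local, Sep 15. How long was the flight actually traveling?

8 hours 17 minutes

Departure in UTC: 9:21 PM + 5:00 = 2:21 AM on Sep 15.
Arrival in UTC: 4:38 PM − 6:00 = 10:38 AM on Sep 15.
Elapsed = 10:38 AM − 2:21 AM = 8 hours 17 minutes.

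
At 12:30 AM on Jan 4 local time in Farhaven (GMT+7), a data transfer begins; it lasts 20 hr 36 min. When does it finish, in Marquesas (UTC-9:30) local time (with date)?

4:36 AM on January 4

Convert start to UTC: 12:30 AM − 7:00 = 5:30 PM UTC on Jan 3.
Add 20 hours 36 minutes duration → 2:06 PM UTC (Jan 4).
Marquesas is UTC−9:30, so local end time = 2:06 PM − 9:30 = 4:36 AM on Jan 4.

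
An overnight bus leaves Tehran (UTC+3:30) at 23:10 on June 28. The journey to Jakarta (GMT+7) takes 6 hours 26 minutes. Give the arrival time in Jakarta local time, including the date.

Jakarta is 3:30 ahead of Tehran.
After 6 hours 26 minutes it is 05:36 (Jun 29) in Tehran.
Shift by the zone difference: 05:36 + 3:30 = 09:06 on Jun 29 in Jakarta.

09:06 on June 29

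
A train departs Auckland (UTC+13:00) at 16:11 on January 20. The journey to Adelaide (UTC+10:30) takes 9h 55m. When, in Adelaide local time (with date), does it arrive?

23:36 on Jan 20

Convert departure to UTC: 16:11 − 13:00 = 03:11 UTC on Jan 20.
Add 9 hours and 55 minutes travel time → 13:06 UTC.
Adelaide is UTC+10:30, so local arrival = 13:06 + 10:30 = 23:36 on Jan 20.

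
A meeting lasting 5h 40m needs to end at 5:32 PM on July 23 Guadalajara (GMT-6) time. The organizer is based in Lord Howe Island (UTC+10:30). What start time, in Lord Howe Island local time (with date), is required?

Target end time in UTC: 5:32 PM + 6:00 = 11:32 PM on Jul 23.
Subtract 5 hours and 40 minutes → start 5:52 PM UTC on Jul 23.
Lord Howe Island is UTC+10:30: 5:52 PM + 10:30 = 4:22 AM on Jul 24.

4:22 AM on July 24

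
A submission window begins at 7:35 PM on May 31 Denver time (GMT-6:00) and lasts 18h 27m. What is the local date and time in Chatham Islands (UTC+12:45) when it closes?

Convert start to UTC: 7:35 PM + 6:00 = 1:35 AM UTC on Jun 1.
Add 18 hours and 27 minutes duration → 8:02 PM UTC.
Chatham Islands is UTC+12:45, so local end time = 8:02 PM + 12:45 = 8:47 AM on Jun 2.

8:47 AM on Jun 2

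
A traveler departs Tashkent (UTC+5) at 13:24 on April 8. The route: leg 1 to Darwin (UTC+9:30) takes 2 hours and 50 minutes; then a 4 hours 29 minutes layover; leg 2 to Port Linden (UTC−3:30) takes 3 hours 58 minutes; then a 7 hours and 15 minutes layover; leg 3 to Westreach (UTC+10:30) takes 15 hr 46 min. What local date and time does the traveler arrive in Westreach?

05:12 on Apr 10

Convert departure to UTC: 13:24 − 5:00 = 08:24 UTC on Apr 8.
Add 2 hours 50 minutes leg 1 → 11:14 UTC.
Add 4 hours 29 minutes layover in Darwin → 15:43 UTC.
Add 3 hours 58 minutes leg 2 → 19:41 UTC.
Add 7 hours 15 minutes layover in Port Linden → 02:56 UTC (Apr 9).
Add 15 hours and 46 minutes leg 3 → 18:42 UTC.
Westreach is UTC+10:30, so local arrival = 18:42 + 10:30 = 05:12 on Apr 10.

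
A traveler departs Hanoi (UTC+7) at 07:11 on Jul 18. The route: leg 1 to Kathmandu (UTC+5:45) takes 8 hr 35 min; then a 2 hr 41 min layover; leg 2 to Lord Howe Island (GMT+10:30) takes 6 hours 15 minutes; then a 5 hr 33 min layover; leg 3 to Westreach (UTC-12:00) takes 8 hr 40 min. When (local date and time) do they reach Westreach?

19:55 on July 18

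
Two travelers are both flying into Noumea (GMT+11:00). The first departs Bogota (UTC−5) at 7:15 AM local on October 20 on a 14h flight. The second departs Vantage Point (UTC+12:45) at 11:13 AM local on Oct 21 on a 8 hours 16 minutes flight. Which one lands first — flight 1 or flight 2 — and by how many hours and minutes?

Flight 1 in UTC: 7:15 AM + 5:00 = 12:15 PM on Oct 20.
+14 hours → arrive 2:15 AM UTC on Oct 21.
Flight 2 in UTC: 11:13 AM − 12:45 = 10:28 PM on Oct 20.
+8 hours and 16 minutes → arrive 6:44 AM UTC on Oct 21.
Flight 1 lands earlier by 4 hours 29 minutes.

the first, by 4 hours 29 minutes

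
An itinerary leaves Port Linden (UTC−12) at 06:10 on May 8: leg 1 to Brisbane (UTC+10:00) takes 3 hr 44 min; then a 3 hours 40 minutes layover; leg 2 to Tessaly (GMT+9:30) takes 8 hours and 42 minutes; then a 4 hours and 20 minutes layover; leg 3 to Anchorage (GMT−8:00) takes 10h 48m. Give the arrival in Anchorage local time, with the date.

Convert departure to UTC: 06:10 + 12:00 = 18:10 UTC on May 8.
Add 3 hours and 44 minutes leg 1 → 21:54 UTC.
Add 3 hours 40 minutes layover in Brisbane → 01:34 UTC (May 9).
Add 8 hours 42 minutes leg 2 → 10:16 UTC.
Add 4 hours and 20 minutes layover in Tessaly → 14:36 UTC.
Add 10 hours 48 minutes leg 3 → 01:24 UTC (May 10).
Anchorage is UTC−8:00, so local arrival = 01:24 − 8:00 = 17:24 on May 9.

17:24 on May 9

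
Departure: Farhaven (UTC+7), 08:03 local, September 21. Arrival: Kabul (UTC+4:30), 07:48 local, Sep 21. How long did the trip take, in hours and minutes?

Kabul is 2:30 behind Farhaven.
Clock-face elapsed time (ignoring zones) is −15 minutes.
Actual elapsed = −15 minutes + 2:30 = 2 hours 15 minutes.

2 hours 15 minutes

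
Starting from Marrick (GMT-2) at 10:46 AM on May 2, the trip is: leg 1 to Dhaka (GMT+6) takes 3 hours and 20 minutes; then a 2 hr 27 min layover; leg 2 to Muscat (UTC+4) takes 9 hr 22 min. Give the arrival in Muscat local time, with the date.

7:55 AM on May 3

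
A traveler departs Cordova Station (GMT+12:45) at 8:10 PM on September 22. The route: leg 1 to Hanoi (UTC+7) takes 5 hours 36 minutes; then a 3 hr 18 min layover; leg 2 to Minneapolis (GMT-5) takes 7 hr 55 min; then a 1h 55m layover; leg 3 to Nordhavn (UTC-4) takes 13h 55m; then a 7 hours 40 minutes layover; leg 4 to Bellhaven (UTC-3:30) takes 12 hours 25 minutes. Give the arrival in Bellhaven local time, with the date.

8:39 AM on September 24

Convert departure to UTC: 8:10 PM − 12:45 = 7:25 AM UTC on Sep 22.
Add 5 hours 36 minutes leg 1 → 1:01 PM UTC.
Add 3 hours and 18 minutes layover in Hanoi → 4:19 PM UTC.
Add 7 hours 55 minutes leg 2 → 12:14 AM UTC (Sep 23).
Add 1 hour 55 minutes layover in Minneapolis → 2:09 AM UTC.
Add 13 hours and 55 minutes leg 3 → 4:04 PM UTC.
Add 7 hours and 40 minutes layover in Nordhavn → 11:44 PM UTC.
Add 12 hours and 25 minutes leg 4 → 12:09 PM UTC (Sep 24).
Bellhaven is UTC−3:30, so local arrival = 12:09 PM − 3:30 = 8:39 AM on Sep 24.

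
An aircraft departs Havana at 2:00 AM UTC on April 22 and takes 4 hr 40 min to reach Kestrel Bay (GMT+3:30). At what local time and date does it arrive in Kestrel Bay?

10:10 AM on Apr 22

Departure is given in UTC: 2:00 AM on Apr 22.
Add 4 hours and 40 minutes → 6:40 AM UTC.
Kestrel Bay is UTC+3:30: 6:40 AM + 3:30 = 10:10 AM on Apr 22.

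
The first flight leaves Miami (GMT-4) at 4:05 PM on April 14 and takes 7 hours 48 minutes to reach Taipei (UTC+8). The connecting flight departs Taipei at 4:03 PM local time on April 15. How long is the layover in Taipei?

4 hours 10 minutes

Convert departure to UTC: 4:05 PM + 4:00 = 8:05 PM UTC on Apr 14.
Add 7 hours 48 minutes flight time → 3:53 AM UTC (Apr 15).
Taipei is UTC+8:00, so local arrival = 3:53 AM + 8:00 = 11:53 AM on Apr 15.
Layover = 4:03 PM − 11:53 AM = 4 hours 10 minutes.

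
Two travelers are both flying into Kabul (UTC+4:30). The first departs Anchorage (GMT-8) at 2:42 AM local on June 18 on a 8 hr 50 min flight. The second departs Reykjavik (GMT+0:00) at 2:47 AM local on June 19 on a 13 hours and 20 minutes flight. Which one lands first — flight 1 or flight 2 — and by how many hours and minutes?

Flight 1 in UTC: 2:42 AM + 8:00 = 10:42 AM on Jun 18.
+8 hours 50 minutes → arrive 7:32 PM UTC on Jun 18.
Flight 2 departs at 2:47 AM UTC (Jun 19).
+13 hours and 20 minutes → arrive 4:07 PM UTC on Jun 19.
Flight 1 lands earlier by 20 hours 35 minutes.

the first, by 20 hours 35 minutes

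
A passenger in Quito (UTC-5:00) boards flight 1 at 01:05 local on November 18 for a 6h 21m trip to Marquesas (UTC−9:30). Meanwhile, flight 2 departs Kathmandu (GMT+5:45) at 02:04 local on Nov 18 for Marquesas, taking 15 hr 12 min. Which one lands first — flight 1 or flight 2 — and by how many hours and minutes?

Flight 1 in UTC: 01:05 + 5:00 = 06:05 on Nov 18.
+6 hours 21 minutes → arrive 12:26 UTC on Nov 18.
Flight 2 in UTC: 02:04 − 5:45 = 20:19 on Nov 17.
+15 hours and 12 minutes → arrive 11:31 UTC on Nov 18.
Flight 2 lands earlier by 55 minutes.

the second, by 55 minutes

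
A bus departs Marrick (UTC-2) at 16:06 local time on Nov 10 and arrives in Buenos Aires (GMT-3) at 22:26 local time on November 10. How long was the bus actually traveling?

7 hours 20 minutes

Departure in UTC: 16:06 + 2:00 = 18:06 on Nov 10.
Arrival in UTC: 22:26 + 3:00 = 01:26 on Nov 11.
Elapsed = 01:26 − 18:06 (+1 day) = 7 hours 20 minutes.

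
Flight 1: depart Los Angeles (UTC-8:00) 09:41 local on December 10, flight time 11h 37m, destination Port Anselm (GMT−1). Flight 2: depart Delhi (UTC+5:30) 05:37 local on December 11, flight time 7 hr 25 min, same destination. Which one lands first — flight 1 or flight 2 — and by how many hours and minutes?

the first, by 2 hours 14 minutes

Flight 1 in UTC: 09:41 + 8:00 = 17:41 on Dec 10.
+11 hours 37 minutes → arrive 05:18 UTC on Dec 11.
Flight 2 in UTC: 05:37 − 5:30 = 00:07 on Dec 11.
+7 hours 25 minutes → arrive 07:32 UTC on Dec 11.
Flight 1 lands earlier by 2 hours 14 minutes.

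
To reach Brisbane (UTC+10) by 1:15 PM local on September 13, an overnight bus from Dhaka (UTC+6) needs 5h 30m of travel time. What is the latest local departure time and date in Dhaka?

3:45 AM on September 13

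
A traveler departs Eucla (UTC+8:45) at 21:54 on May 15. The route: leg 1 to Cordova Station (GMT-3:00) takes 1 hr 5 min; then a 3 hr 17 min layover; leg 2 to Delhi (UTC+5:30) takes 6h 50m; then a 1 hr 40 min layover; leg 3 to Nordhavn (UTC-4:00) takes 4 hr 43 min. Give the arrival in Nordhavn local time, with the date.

Convert departure to UTC: 21:54 − 8:45 = 13:09 UTC on May 15.
Add 1 hour and 5 minutes leg 1 → 14:14 UTC.
Add 3 hours 17 minutes layover in Cordova Station → 17:31 UTC.
Add 6 hours and 50 minutes leg 2 → 00:21 UTC (May 16).
Add 1 hour 40 minutes layover in Delhi → 02:01 UTC.
Add 4 hours and 43 minutes leg 3 → 06:44 UTC.
Nordhavn is UTC−4:00, so local arrival = 06:44 − 4:00 = 02:44 on May 16.

02:44 on May 16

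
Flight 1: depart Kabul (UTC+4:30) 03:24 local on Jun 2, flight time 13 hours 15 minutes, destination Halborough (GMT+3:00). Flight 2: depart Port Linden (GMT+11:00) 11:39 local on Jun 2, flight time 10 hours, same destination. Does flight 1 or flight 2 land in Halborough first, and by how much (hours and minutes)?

the second, by 1 hour 30 minutes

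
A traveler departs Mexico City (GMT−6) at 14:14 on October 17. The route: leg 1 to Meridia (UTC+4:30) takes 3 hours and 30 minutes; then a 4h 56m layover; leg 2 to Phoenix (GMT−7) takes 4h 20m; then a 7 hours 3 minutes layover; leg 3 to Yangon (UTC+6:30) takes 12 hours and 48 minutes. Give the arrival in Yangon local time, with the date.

Convert departure to UTC: 14:14 + 6:00 = 20:14 UTC on Oct 17.
Add 3 hours and 30 minutes leg 1 → 23:44 UTC.
Add 4 hours and 56 minutes layover in Meridia → 04:40 UTC (Oct 18).
Add 4 hours and 20 minutes leg 2 → 09:00 UTC.
Add 7 hours and 3 minutes layover in Phoenix → 16:03 UTC.
Add 12 hours and 48 minutes leg 3 → 04:51 UTC (Oct 19).
Yangon is UTC+6:30, so local arrival = 04:51 + 6:30 = 11:21 on Oct 19.

11:21 on October 19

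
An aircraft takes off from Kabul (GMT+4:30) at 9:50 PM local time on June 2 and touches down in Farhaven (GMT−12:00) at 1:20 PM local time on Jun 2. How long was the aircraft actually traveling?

Departure in UTC: 9:50 PM − 4:30 = 5:20 PM on Jun 2.
Arrival in UTC: 1:20 PM + 12:00 = 1:20 AM on Jun 3.
Elapsed = 1:20 AM − 5:20 PM (+1 day) = 8 hours.

8 hours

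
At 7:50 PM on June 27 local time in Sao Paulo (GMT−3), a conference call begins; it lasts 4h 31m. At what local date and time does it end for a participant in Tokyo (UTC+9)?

12:21 PM on Jun 28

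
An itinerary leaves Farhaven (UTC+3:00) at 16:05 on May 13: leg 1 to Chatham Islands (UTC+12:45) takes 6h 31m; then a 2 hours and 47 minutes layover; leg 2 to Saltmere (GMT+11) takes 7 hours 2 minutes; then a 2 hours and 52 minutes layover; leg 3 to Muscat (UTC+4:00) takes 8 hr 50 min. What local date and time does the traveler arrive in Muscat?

21:07 on May 14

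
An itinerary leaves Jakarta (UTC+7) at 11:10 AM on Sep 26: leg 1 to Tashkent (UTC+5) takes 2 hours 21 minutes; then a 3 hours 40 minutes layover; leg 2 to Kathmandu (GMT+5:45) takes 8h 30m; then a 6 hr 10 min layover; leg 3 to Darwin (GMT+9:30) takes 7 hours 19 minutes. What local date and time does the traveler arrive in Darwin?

Convert departure to UTC: 11:10 AM − 7:00 = 4:10 AM UTC on Sep 26.
Add 2 hours 21 minutes leg 1 → 6:31 AM UTC.
Add 3 hours and 40 minutes layover in Tashkent → 10:11 AM UTC.
Add 8 hours and 30 minutes leg 2 → 6:41 PM UTC.
Add 6 hours and 10 minutes layover in Kathmandu → 12:51 AM UTC (Sep 27).
Add 7 hours 19 minutes leg 3 → 8:10 AM UTC.
Darwin is UTC+9:30, so local arrival = 8:10 AM + 9:30 = 5:40 PM on Sep 27.

5:40 PM on Sep 27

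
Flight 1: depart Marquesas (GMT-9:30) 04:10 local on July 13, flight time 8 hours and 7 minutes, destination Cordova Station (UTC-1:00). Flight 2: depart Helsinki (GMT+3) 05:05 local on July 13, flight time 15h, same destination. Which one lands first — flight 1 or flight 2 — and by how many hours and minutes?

Flight 1 in UTC: 04:10 + 9:30 = 13:40 on Jul 13.
+8 hours 7 minutes → arrive 21:47 UTC on Jul 13.
Flight 2 in UTC: 05:05 − 3:00 = 02:05 on Jul 13.
+15 hours → arrive 17:05 UTC on Jul 13.
Flight 2 lands earlier by 4 hours 42 minutes.

the second, by 4 hours 42 minutes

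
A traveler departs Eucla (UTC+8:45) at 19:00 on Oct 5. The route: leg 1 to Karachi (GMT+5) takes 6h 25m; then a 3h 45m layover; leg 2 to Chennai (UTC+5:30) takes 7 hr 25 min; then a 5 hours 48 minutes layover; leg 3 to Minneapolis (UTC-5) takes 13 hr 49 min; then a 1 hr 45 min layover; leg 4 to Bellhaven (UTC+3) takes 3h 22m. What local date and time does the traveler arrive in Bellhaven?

07:34 on October 7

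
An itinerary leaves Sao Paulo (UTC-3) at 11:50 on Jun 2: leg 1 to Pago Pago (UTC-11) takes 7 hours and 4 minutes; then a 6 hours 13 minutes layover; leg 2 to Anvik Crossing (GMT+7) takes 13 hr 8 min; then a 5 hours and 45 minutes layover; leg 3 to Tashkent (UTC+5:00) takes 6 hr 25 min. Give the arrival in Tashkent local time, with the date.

10:25 on Jun 4

Convert departure to UTC: 11:50 + 3:00 = 14:50 UTC on Jun 2.
Add 7 hours 4 minutes leg 1 → 21:54 UTC.
Add 6 hours 13 minutes layover in Pago Pago → 04:07 UTC (Jun 3).
Add 13 hours and 8 minutes leg 2 → 17:15 UTC.
Add 5 hours 45 minutes layover in Anvik Crossing → 23:00 UTC.
Add 6 hours 25 minutes leg 3 → 05:25 UTC (Jun 4).
Tashkent is UTC+5:00, so local arrival = 05:25 + 5:00 = 10:25 on Jun 4.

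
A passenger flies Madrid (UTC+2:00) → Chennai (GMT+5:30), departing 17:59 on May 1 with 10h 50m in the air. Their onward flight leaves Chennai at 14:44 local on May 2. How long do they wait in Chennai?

Convert departure to UTC: 17:59 − 2:00 = 15:59 UTC on May 1.
Add 10 hours 50 minutes flight time → 02:49 UTC (May 2).
Chennai is UTC+5:30, so local arrival = 02:49 + 5:30 = 08:19 on May 2.
Layover = 14:44 − 08:19 = 6 hours 25 minutes.

6 hours 25 minutes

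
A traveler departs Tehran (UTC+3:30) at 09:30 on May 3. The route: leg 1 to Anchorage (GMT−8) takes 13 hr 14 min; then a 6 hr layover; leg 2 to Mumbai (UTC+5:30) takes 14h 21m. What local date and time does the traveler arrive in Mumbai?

Convert departure to UTC: 09:30 − 3:30 = 06:00 UTC on May 3.
Add 13 hours 14 minutes leg 1 → 19:14 UTC.
Add 6 hours layover in Anchorage → 01:14 UTC (May 4).
Add 14 hours 21 minutes leg 2 → 15:35 UTC.
Mumbai is UTC+5:30, so local arrival = 15:35 + 5:30 = 21:05 on May 4.

21:05 on May 4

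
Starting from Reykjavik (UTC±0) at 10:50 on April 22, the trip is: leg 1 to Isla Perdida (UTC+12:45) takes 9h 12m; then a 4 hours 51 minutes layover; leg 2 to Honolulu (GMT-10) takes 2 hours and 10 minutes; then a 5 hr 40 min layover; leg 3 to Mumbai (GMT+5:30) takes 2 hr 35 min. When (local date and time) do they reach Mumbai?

Reykjavik is at UTC+0, so departure is already 10:50 UTC on Apr 22.
Add 9 hours and 12 minutes leg 1 → 20:02 UTC.
Add 4 hours 51 minutes layover in Isla Perdida → 00:53 UTC (Apr 23).
Add 2 hours 10 minutes leg 2 → 03:03 UTC.
Add 5 hours 40 minutes layover in Honolulu → 08:43 UTC.
Add 2 hours and 35 minutes leg 3 → 11:18 UTC.
Mumbai is UTC+5:30, so local arrival = 11:18 + 5:30 = 16:48 on Apr 23.

16:48 on April 23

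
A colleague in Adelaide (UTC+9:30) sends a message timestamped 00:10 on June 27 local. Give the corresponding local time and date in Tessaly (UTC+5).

19:40 on June 26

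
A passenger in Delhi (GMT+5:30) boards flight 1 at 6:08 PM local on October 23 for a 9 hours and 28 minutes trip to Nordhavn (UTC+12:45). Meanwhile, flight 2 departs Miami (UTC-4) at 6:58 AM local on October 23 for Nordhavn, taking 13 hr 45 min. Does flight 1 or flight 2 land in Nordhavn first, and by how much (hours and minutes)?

the first, by 2 hours 37 minutes

Flight 1 in UTC: 6:08 PM − 5:30 = 12:38 PM on Oct 23.
+9 hours and 28 minutes → arrive 10:06 PM UTC on Oct 23.
Flight 2 in UTC: 6:58 AM + 4:00 = 10:58 AM on Oct 23.
+13 hours 45 minutes → arrive 12:43 AM UTC on Oct 24.
Flight 1 lands earlier by 2 hours 37 minutes.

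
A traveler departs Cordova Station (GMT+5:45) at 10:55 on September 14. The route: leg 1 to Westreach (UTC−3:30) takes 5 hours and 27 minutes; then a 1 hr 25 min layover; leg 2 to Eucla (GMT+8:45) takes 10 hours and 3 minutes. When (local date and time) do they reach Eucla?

06:50 on Sep 15

Convert departure to UTC: 10:55 − 5:45 = 05:10 UTC on Sep 14.
Add 5 hours and 27 minutes leg 1 → 10:37 UTC.
Add 1 hour and 25 minutes layover in Westreach → 12:02 UTC.
Add 10 hours and 3 minutes leg 2 → 22:05 UTC.
Eucla is UTC+8:45, so local arrival = 22:05 + 8:45 = 06:50 on Sep 15.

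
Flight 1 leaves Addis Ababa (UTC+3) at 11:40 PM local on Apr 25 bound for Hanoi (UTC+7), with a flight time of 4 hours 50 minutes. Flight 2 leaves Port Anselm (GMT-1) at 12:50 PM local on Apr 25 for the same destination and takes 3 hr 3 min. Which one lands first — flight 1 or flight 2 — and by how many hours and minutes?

Flight 1 in UTC: 11:40 PM − 3:00 = 8:40 PM on Apr 25.
+4 hours and 50 minutes → arrive 1:30 AM UTC on Apr 26.
Flight 2 in UTC: 12:50 PM + 1:00 = 1:50 PM on Apr 25.
+3 hours 3 minutes → arrive 4:53 PM UTC on Apr 25.
Flight 2 lands earlier by 8 hours 37 minutes.

the second, by 8 hours 37 minutes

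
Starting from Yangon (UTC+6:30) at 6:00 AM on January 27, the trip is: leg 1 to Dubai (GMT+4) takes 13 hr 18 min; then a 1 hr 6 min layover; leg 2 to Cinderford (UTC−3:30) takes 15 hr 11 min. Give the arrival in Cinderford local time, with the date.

Convert departure to UTC: 6:00 AM − 6:30 = 11:30 PM UTC on Jan 26.
Add 13 hours and 18 minutes leg 1 → 12:48 PM UTC (Jan 27).
Add 1 hour and 6 minutes layover in Dubai → 1:54 PM UTC.
Add 15 hours and 11 minutes leg 2 → 5:05 AM UTC (Jan 28).
Cinderford is UTC−3:30, so local arrival = 5:05 AM − 3:30 = 1:35 AM on Jan 28.

1:35 AM on January 28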